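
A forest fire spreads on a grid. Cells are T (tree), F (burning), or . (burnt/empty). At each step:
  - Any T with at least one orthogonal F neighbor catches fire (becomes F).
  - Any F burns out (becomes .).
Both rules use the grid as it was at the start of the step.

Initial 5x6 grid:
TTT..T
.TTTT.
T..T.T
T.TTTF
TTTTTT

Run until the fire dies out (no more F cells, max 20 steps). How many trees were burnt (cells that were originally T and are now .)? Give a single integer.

Step 1: +3 fires, +1 burnt (F count now 3)
Step 2: +2 fires, +3 burnt (F count now 2)
Step 3: +3 fires, +2 burnt (F count now 3)
Step 4: +2 fires, +3 burnt (F count now 2)
Step 5: +3 fires, +2 burnt (F count now 3)
Step 6: +3 fires, +3 burnt (F count now 3)
Step 7: +2 fires, +3 burnt (F count now 2)
Step 8: +2 fires, +2 burnt (F count now 2)
Step 9: +0 fires, +2 burnt (F count now 0)
Fire out after step 9
Initially T: 21, now '.': 29
Total burnt (originally-T cells now '.'): 20

Answer: 20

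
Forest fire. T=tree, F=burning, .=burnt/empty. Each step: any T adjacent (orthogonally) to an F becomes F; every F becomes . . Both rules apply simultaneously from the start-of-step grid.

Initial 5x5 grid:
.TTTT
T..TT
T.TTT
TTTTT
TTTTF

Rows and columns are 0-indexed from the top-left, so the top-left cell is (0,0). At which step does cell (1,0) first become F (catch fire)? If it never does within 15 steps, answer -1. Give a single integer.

Step 1: cell (1,0)='T' (+2 fires, +1 burnt)
Step 2: cell (1,0)='T' (+3 fires, +2 burnt)
Step 3: cell (1,0)='T' (+4 fires, +3 burnt)
Step 4: cell (1,0)='T' (+5 fires, +4 burnt)
Step 5: cell (1,0)='T' (+2 fires, +5 burnt)
Step 6: cell (1,0)='T' (+2 fires, +2 burnt)
Step 7: cell (1,0)='F' (+2 fires, +2 burnt)
  -> target ignites at step 7
Step 8: cell (1,0)='.' (+0 fires, +2 burnt)
  fire out at step 8

7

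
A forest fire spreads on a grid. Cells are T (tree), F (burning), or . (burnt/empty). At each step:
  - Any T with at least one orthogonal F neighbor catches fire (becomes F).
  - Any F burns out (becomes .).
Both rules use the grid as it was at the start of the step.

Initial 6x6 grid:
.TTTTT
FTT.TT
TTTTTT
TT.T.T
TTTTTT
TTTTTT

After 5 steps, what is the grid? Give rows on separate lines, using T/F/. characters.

Step 1: 2 trees catch fire, 1 burn out
  .TTTTT
  .FT.TT
  FTTTTT
  TT.T.T
  TTTTTT
  TTTTTT
Step 2: 4 trees catch fire, 2 burn out
  .FTTTT
  ..F.TT
  .FTTTT
  FT.T.T
  TTTTTT
  TTTTTT
Step 3: 4 trees catch fire, 4 burn out
  ..FTTT
  ....TT
  ..FTTT
  .F.T.T
  FTTTTT
  TTTTTT
Step 4: 4 trees catch fire, 4 burn out
  ...FTT
  ....TT
  ...FTT
  ...T.T
  .FTTTT
  FTTTTT
Step 5: 5 trees catch fire, 4 burn out
  ....FT
  ....TT
  ....FT
  ...F.T
  ..FTTT
  .FTTTT

....FT
....TT
....FT
...F.T
..FTTT
.FTTTT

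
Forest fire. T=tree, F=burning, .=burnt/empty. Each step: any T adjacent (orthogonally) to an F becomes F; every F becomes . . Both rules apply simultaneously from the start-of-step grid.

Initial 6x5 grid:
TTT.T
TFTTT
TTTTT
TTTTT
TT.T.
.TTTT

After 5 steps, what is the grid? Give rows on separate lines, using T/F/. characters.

Step 1: 4 trees catch fire, 1 burn out
  TFT.T
  F.FTT
  TFTTT
  TTTTT
  TT.T.
  .TTTT
Step 2: 6 trees catch fire, 4 burn out
  F.F.T
  ...FT
  F.FTT
  TFTTT
  TT.T.
  .TTTT
Step 3: 5 trees catch fire, 6 burn out
  ....T
  ....F
  ...FT
  F.FTT
  TF.T.
  .TTTT
Step 4: 5 trees catch fire, 5 burn out
  ....F
  .....
  ....F
  ...FT
  F..T.
  .FTTT
Step 5: 3 trees catch fire, 5 burn out
  .....
  .....
  .....
  ....F
  ...F.
  ..FTT

.....
.....
.....
....F
...F.
..FTT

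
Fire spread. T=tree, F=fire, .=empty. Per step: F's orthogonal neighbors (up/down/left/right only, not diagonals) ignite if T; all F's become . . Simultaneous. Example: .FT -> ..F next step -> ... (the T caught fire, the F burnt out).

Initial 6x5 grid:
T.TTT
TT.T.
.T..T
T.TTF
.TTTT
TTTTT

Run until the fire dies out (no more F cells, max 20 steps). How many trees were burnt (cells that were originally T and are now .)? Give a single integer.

Answer: 12

Derivation:
Step 1: +3 fires, +1 burnt (F count now 3)
Step 2: +3 fires, +3 burnt (F count now 3)
Step 3: +2 fires, +3 burnt (F count now 2)
Step 4: +2 fires, +2 burnt (F count now 2)
Step 5: +1 fires, +2 burnt (F count now 1)
Step 6: +1 fires, +1 burnt (F count now 1)
Step 7: +0 fires, +1 burnt (F count now 0)
Fire out after step 7
Initially T: 21, now '.': 21
Total burnt (originally-T cells now '.'): 12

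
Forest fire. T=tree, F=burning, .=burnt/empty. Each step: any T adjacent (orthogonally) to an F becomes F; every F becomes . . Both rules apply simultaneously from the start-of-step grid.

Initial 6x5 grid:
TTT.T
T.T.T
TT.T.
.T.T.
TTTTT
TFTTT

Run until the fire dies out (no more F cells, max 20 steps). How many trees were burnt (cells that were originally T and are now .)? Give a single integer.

Step 1: +3 fires, +1 burnt (F count now 3)
Step 2: +4 fires, +3 burnt (F count now 4)
Step 3: +3 fires, +4 burnt (F count now 3)
Step 4: +3 fires, +3 burnt (F count now 3)
Step 5: +2 fires, +3 burnt (F count now 2)
Step 6: +1 fires, +2 burnt (F count now 1)
Step 7: +1 fires, +1 burnt (F count now 1)
Step 8: +1 fires, +1 burnt (F count now 1)
Step 9: +1 fires, +1 burnt (F count now 1)
Step 10: +0 fires, +1 burnt (F count now 0)
Fire out after step 10
Initially T: 21, now '.': 28
Total burnt (originally-T cells now '.'): 19

Answer: 19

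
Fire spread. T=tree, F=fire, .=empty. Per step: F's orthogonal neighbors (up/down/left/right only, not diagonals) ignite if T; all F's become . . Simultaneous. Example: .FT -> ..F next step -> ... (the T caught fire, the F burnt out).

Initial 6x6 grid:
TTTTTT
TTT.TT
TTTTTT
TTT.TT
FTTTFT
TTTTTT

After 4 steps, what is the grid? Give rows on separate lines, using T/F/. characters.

Step 1: 7 trees catch fire, 2 burn out
  TTTTTT
  TTT.TT
  TTTTTT
  FTT.FT
  .FTF.F
  FTTTFT
Step 2: 8 trees catch fire, 7 burn out
  TTTTTT
  TTT.TT
  FTTTFT
  .FT..F
  ..F...
  .FTF.F
Step 3: 7 trees catch fire, 8 burn out
  TTTTTT
  FTT.FT
  .FTF.F
  ..F...
  ......
  ..F...
Step 4: 5 trees catch fire, 7 burn out
  FTTTFT
  .FT..F
  ..F...
  ......
  ......
  ......

FTTTFT
.FT..F
..F...
......
......
......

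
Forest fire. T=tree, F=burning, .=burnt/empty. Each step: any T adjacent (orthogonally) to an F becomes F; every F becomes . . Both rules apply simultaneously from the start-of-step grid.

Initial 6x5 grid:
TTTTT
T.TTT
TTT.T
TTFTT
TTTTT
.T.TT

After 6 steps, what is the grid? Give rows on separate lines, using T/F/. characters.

Step 1: 4 trees catch fire, 1 burn out
  TTTTT
  T.TTT
  TTF.T
  TF.FT
  TTFTT
  .T.TT
Step 2: 6 trees catch fire, 4 burn out
  TTTTT
  T.FTT
  TF..T
  F...F
  TF.FT
  .T.TT
Step 3: 8 trees catch fire, 6 burn out
  TTFTT
  T..FT
  F...F
  .....
  F...F
  .F.FT
Step 4: 5 trees catch fire, 8 burn out
  TF.FT
  F...F
  .....
  .....
  .....
  ....F
Step 5: 2 trees catch fire, 5 burn out
  F...F
  .....
  .....
  .....
  .....
  .....
Step 6: 0 trees catch fire, 2 burn out
  .....
  .....
  .....
  .....
  .....
  .....

.....
.....
.....
.....
.....
.....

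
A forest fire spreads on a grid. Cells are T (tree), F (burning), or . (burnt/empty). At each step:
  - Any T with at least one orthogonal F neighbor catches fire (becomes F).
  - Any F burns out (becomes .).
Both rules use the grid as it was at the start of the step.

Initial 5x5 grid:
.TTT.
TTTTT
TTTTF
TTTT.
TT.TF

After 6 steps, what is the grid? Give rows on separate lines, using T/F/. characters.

Step 1: 3 trees catch fire, 2 burn out
  .TTT.
  TTTTF
  TTTF.
  TTTT.
  TT.F.
Step 2: 3 trees catch fire, 3 burn out
  .TTT.
  TTTF.
  TTF..
  TTTF.
  TT...
Step 3: 4 trees catch fire, 3 burn out
  .TTF.
  TTF..
  TF...
  TTF..
  TT...
Step 4: 4 trees catch fire, 4 burn out
  .TF..
  TF...
  F....
  TF...
  TT...
Step 5: 4 trees catch fire, 4 burn out
  .F...
  F....
  .....
  F....
  TF...
Step 6: 1 trees catch fire, 4 burn out
  .....
  .....
  .....
  .....
  F....

.....
.....
.....
.....
F....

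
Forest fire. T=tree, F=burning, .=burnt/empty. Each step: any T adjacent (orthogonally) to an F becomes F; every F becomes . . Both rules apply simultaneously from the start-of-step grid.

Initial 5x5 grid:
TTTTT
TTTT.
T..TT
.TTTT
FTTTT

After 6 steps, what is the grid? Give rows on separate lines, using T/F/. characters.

Step 1: 1 trees catch fire, 1 burn out
  TTTTT
  TTTT.
  T..TT
  .TTTT
  .FTTT
Step 2: 2 trees catch fire, 1 burn out
  TTTTT
  TTTT.
  T..TT
  .FTTT
  ..FTT
Step 3: 2 trees catch fire, 2 burn out
  TTTTT
  TTTT.
  T..TT
  ..FTT
  ...FT
Step 4: 2 trees catch fire, 2 burn out
  TTTTT
  TTTT.
  T..TT
  ...FT
  ....F
Step 5: 2 trees catch fire, 2 burn out
  TTTTT
  TTTT.
  T..FT
  ....F
  .....
Step 6: 2 trees catch fire, 2 burn out
  TTTTT
  TTTF.
  T...F
  .....
  .....

TTTTT
TTTF.
T...F
.....
.....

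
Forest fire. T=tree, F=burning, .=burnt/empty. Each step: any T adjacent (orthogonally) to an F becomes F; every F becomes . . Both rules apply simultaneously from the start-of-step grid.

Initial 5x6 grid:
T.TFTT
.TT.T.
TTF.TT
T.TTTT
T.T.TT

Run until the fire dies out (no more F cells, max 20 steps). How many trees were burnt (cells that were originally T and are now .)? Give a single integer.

Step 1: +5 fires, +2 burnt (F count now 5)
Step 2: +6 fires, +5 burnt (F count now 6)
Step 3: +3 fires, +6 burnt (F count now 3)
Step 4: +4 fires, +3 burnt (F count now 4)
Step 5: +1 fires, +4 burnt (F count now 1)
Step 6: +0 fires, +1 burnt (F count now 0)
Fire out after step 6
Initially T: 20, now '.': 29
Total burnt (originally-T cells now '.'): 19

Answer: 19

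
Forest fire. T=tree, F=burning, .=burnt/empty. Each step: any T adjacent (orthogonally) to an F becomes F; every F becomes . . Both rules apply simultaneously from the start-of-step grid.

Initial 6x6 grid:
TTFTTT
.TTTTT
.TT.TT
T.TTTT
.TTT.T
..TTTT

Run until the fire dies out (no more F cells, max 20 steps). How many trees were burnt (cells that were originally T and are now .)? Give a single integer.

Step 1: +3 fires, +1 burnt (F count now 3)
Step 2: +5 fires, +3 burnt (F count now 5)
Step 3: +4 fires, +5 burnt (F count now 4)
Step 4: +4 fires, +4 burnt (F count now 4)
Step 5: +5 fires, +4 burnt (F count now 5)
Step 6: +2 fires, +5 burnt (F count now 2)
Step 7: +2 fires, +2 burnt (F count now 2)
Step 8: +1 fires, +2 burnt (F count now 1)
Step 9: +0 fires, +1 burnt (F count now 0)
Fire out after step 9
Initially T: 27, now '.': 35
Total burnt (originally-T cells now '.'): 26

Answer: 26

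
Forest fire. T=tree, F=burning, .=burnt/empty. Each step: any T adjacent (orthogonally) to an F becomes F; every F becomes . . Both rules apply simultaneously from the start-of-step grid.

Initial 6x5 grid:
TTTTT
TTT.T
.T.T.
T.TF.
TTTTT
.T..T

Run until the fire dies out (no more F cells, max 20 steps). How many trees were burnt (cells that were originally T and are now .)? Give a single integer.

Step 1: +3 fires, +1 burnt (F count now 3)
Step 2: +2 fires, +3 burnt (F count now 2)
Step 3: +2 fires, +2 burnt (F count now 2)
Step 4: +2 fires, +2 burnt (F count now 2)
Step 5: +1 fires, +2 burnt (F count now 1)
Step 6: +0 fires, +1 burnt (F count now 0)
Fire out after step 6
Initially T: 20, now '.': 20
Total burnt (originally-T cells now '.'): 10

Answer: 10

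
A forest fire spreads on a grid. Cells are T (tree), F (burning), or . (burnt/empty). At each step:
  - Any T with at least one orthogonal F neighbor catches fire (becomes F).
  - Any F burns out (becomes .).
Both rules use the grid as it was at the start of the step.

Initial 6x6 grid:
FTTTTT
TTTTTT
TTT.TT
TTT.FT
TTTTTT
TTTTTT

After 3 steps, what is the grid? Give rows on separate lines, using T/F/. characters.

Step 1: 5 trees catch fire, 2 burn out
  .FTTTT
  FTTTTT
  TTT.FT
  TTT..F
  TTTTFT
  TTTTTT
Step 2: 8 trees catch fire, 5 burn out
  ..FTTT
  .FTTFT
  FTT..F
  TTT...
  TTTF.F
  TTTTFT
Step 3: 10 trees catch fire, 8 burn out
  ...FFT
  ..FF.F
  .FT...
  FTT...
  TTF...
  TTTF.F

...FFT
..FF.F
.FT...
FTT...
TTF...
TTTF.F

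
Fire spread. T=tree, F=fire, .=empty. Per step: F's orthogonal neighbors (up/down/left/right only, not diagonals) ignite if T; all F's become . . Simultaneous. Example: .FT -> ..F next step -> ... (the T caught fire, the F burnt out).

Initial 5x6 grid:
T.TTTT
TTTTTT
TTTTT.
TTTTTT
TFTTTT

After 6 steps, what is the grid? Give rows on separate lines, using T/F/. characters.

Step 1: 3 trees catch fire, 1 burn out
  T.TTTT
  TTTTTT
  TTTTT.
  TFTTTT
  F.FTTT
Step 2: 4 trees catch fire, 3 burn out
  T.TTTT
  TTTTTT
  TFTTT.
  F.FTTT
  ...FTT
Step 3: 5 trees catch fire, 4 burn out
  T.TTTT
  TFTTTT
  F.FTT.
  ...FTT
  ....FT
Step 4: 5 trees catch fire, 5 burn out
  T.TTTT
  F.FTTT
  ...FT.
  ....FT
  .....F
Step 5: 5 trees catch fire, 5 burn out
  F.FTTT
  ...FTT
  ....F.
  .....F
  ......
Step 6: 2 trees catch fire, 5 burn out
  ...FTT
  ....FT
  ......
  ......
  ......

...FTT
....FT
......
......
......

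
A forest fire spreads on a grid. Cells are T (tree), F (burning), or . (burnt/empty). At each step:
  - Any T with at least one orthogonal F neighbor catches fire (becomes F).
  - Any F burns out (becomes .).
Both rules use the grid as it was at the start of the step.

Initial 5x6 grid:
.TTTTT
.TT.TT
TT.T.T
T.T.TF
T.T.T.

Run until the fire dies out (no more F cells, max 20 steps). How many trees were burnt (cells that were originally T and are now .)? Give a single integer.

Step 1: +2 fires, +1 burnt (F count now 2)
Step 2: +2 fires, +2 burnt (F count now 2)
Step 3: +2 fires, +2 burnt (F count now 2)
Step 4: +1 fires, +2 burnt (F count now 1)
Step 5: +1 fires, +1 burnt (F count now 1)
Step 6: +1 fires, +1 burnt (F count now 1)
Step 7: +2 fires, +1 burnt (F count now 2)
Step 8: +1 fires, +2 burnt (F count now 1)
Step 9: +1 fires, +1 burnt (F count now 1)
Step 10: +1 fires, +1 burnt (F count now 1)
Step 11: +1 fires, +1 burnt (F count now 1)
Step 12: +1 fires, +1 burnt (F count now 1)
Step 13: +0 fires, +1 burnt (F count now 0)
Fire out after step 13
Initially T: 19, now '.': 27
Total burnt (originally-T cells now '.'): 16

Answer: 16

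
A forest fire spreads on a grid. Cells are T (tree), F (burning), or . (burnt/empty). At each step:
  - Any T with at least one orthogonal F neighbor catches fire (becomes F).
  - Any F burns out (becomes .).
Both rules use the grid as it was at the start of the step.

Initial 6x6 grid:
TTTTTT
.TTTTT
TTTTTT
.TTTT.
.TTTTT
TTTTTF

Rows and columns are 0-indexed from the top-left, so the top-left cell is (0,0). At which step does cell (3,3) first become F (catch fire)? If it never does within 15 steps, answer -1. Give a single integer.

Step 1: cell (3,3)='T' (+2 fires, +1 burnt)
Step 2: cell (3,3)='T' (+2 fires, +2 burnt)
Step 3: cell (3,3)='T' (+3 fires, +2 burnt)
Step 4: cell (3,3)='F' (+4 fires, +3 burnt)
  -> target ignites at step 4
Step 5: cell (3,3)='.' (+6 fires, +4 burnt)
Step 6: cell (3,3)='.' (+5 fires, +6 burnt)
Step 7: cell (3,3)='.' (+4 fires, +5 burnt)
Step 8: cell (3,3)='.' (+3 fires, +4 burnt)
Step 9: cell (3,3)='.' (+1 fires, +3 burnt)
Step 10: cell (3,3)='.' (+1 fires, +1 burnt)
Step 11: cell (3,3)='.' (+0 fires, +1 burnt)
  fire out at step 11

4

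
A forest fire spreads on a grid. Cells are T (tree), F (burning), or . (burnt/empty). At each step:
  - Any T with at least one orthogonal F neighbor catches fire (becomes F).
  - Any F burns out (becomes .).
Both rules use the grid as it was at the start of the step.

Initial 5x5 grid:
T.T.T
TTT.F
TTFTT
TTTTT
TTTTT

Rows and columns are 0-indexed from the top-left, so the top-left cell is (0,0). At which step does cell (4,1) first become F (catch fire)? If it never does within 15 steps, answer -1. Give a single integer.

Step 1: cell (4,1)='T' (+6 fires, +2 burnt)
Step 2: cell (4,1)='T' (+7 fires, +6 burnt)
Step 3: cell (4,1)='F' (+5 fires, +7 burnt)
  -> target ignites at step 3
Step 4: cell (4,1)='.' (+2 fires, +5 burnt)
Step 5: cell (4,1)='.' (+0 fires, +2 burnt)
  fire out at step 5

3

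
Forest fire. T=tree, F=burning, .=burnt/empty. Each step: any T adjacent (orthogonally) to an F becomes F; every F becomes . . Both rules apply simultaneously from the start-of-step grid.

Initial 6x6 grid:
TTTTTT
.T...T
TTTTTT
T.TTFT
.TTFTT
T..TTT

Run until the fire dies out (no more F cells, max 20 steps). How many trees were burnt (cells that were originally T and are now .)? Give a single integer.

Answer: 25

Derivation:
Step 1: +6 fires, +2 burnt (F count now 6)
Step 2: +6 fires, +6 burnt (F count now 6)
Step 3: +3 fires, +6 burnt (F count now 3)
Step 4: +2 fires, +3 burnt (F count now 2)
Step 5: +3 fires, +2 burnt (F count now 3)
Step 6: +3 fires, +3 burnt (F count now 3)
Step 7: +2 fires, +3 burnt (F count now 2)
Step 8: +0 fires, +2 burnt (F count now 0)
Fire out after step 8
Initially T: 26, now '.': 35
Total burnt (originally-T cells now '.'): 25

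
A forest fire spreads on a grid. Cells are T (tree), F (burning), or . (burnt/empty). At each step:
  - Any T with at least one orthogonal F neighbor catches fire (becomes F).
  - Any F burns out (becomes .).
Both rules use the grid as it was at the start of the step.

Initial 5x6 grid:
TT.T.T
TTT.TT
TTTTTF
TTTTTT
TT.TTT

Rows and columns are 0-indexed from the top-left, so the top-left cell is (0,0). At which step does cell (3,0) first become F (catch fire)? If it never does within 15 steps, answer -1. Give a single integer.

Step 1: cell (3,0)='T' (+3 fires, +1 burnt)
Step 2: cell (3,0)='T' (+5 fires, +3 burnt)
Step 3: cell (3,0)='T' (+3 fires, +5 burnt)
Step 4: cell (3,0)='T' (+4 fires, +3 burnt)
Step 5: cell (3,0)='T' (+3 fires, +4 burnt)
Step 6: cell (3,0)='F' (+4 fires, +3 burnt)
  -> target ignites at step 6
Step 7: cell (3,0)='.' (+2 fires, +4 burnt)
Step 8: cell (3,0)='.' (+0 fires, +2 burnt)
  fire out at step 8

6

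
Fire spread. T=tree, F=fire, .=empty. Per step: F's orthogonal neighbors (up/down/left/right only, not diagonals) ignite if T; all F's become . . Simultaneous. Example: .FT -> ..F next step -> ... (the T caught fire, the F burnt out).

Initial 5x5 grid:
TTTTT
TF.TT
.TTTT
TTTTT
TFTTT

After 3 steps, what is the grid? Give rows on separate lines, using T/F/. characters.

Step 1: 6 trees catch fire, 2 burn out
  TFTTT
  F..TT
  .FTTT
  TFTTT
  F.FTT
Step 2: 6 trees catch fire, 6 burn out
  F.FTT
  ...TT
  ..FTT
  F.FTT
  ...FT
Step 3: 4 trees catch fire, 6 burn out
  ...FT
  ...TT
  ...FT
  ...FT
  ....F

...FT
...TT
...FT
...FT
....F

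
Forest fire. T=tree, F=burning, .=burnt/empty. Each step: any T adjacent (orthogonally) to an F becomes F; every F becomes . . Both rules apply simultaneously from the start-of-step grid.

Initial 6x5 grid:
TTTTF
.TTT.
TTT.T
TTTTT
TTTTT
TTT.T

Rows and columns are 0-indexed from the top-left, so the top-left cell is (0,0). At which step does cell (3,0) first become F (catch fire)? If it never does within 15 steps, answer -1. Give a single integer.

Step 1: cell (3,0)='T' (+1 fires, +1 burnt)
Step 2: cell (3,0)='T' (+2 fires, +1 burnt)
Step 3: cell (3,0)='T' (+2 fires, +2 burnt)
Step 4: cell (3,0)='T' (+3 fires, +2 burnt)
Step 5: cell (3,0)='T' (+2 fires, +3 burnt)
Step 6: cell (3,0)='T' (+4 fires, +2 burnt)
Step 7: cell (3,0)='F' (+5 fires, +4 burnt)
  -> target ignites at step 7
Step 8: cell (3,0)='.' (+4 fires, +5 burnt)
Step 9: cell (3,0)='.' (+2 fires, +4 burnt)
Step 10: cell (3,0)='.' (+0 fires, +2 burnt)
  fire out at step 10

7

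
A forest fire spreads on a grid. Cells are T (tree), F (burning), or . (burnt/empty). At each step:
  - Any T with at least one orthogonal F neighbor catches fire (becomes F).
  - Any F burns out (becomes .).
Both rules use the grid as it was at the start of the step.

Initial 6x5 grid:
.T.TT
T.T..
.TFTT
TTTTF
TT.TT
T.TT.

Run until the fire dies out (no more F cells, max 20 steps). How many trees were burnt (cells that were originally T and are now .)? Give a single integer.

Answer: 15

Derivation:
Step 1: +7 fires, +2 burnt (F count now 7)
Step 2: +2 fires, +7 burnt (F count now 2)
Step 3: +3 fires, +2 burnt (F count now 3)
Step 4: +2 fires, +3 burnt (F count now 2)
Step 5: +1 fires, +2 burnt (F count now 1)
Step 6: +0 fires, +1 burnt (F count now 0)
Fire out after step 6
Initially T: 19, now '.': 26
Total burnt (originally-T cells now '.'): 15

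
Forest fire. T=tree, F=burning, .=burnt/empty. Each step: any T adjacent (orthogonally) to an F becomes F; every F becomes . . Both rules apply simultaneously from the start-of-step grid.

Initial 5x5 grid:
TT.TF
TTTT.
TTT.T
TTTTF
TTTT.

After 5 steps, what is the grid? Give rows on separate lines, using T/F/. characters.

Step 1: 3 trees catch fire, 2 burn out
  TT.F.
  TTTT.
  TTT.F
  TTTF.
  TTTT.
Step 2: 3 trees catch fire, 3 burn out
  TT...
  TTTF.
  TTT..
  TTF..
  TTTF.
Step 3: 4 trees catch fire, 3 burn out
  TT...
  TTF..
  TTF..
  TF...
  TTF..
Step 4: 4 trees catch fire, 4 burn out
  TT...
  TF...
  TF...
  F....
  TF...
Step 5: 4 trees catch fire, 4 burn out
  TF...
  F....
  F....
  .....
  F....

TF...
F....
F....
.....
F....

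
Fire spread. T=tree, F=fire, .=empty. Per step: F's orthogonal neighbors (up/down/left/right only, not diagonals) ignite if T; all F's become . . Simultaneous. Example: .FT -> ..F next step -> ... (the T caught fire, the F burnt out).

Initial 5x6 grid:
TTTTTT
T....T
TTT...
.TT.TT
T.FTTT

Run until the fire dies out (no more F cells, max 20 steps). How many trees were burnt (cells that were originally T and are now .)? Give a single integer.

Step 1: +2 fires, +1 burnt (F count now 2)
Step 2: +3 fires, +2 burnt (F count now 3)
Step 3: +3 fires, +3 burnt (F count now 3)
Step 4: +2 fires, +3 burnt (F count now 2)
Step 5: +1 fires, +2 burnt (F count now 1)
Step 6: +1 fires, +1 burnt (F count now 1)
Step 7: +1 fires, +1 burnt (F count now 1)
Step 8: +1 fires, +1 burnt (F count now 1)
Step 9: +1 fires, +1 burnt (F count now 1)
Step 10: +1 fires, +1 burnt (F count now 1)
Step 11: +1 fires, +1 burnt (F count now 1)
Step 12: +1 fires, +1 burnt (F count now 1)
Step 13: +0 fires, +1 burnt (F count now 0)
Fire out after step 13
Initially T: 19, now '.': 29
Total burnt (originally-T cells now '.'): 18

Answer: 18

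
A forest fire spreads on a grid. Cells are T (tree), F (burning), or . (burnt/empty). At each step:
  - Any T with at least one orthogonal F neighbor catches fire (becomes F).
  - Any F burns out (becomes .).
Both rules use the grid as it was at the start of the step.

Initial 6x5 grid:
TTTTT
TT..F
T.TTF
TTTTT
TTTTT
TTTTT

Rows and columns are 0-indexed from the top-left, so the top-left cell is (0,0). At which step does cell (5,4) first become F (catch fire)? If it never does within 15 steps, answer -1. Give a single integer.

Step 1: cell (5,4)='T' (+3 fires, +2 burnt)
Step 2: cell (5,4)='T' (+4 fires, +3 burnt)
Step 3: cell (5,4)='F' (+4 fires, +4 burnt)
  -> target ignites at step 3
Step 4: cell (5,4)='.' (+4 fires, +4 burnt)
Step 5: cell (5,4)='.' (+5 fires, +4 burnt)
Step 6: cell (5,4)='.' (+4 fires, +5 burnt)
Step 7: cell (5,4)='.' (+1 fires, +4 burnt)
Step 8: cell (5,4)='.' (+0 fires, +1 burnt)
  fire out at step 8

3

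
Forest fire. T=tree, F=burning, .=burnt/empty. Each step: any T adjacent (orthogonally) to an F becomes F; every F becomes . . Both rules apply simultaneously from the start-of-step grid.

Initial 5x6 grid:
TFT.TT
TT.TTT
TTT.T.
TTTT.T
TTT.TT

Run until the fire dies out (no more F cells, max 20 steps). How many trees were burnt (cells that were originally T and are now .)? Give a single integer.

Step 1: +3 fires, +1 burnt (F count now 3)
Step 2: +2 fires, +3 burnt (F count now 2)
Step 3: +3 fires, +2 burnt (F count now 3)
Step 4: +3 fires, +3 burnt (F count now 3)
Step 5: +3 fires, +3 burnt (F count now 3)
Step 6: +0 fires, +3 burnt (F count now 0)
Fire out after step 6
Initially T: 23, now '.': 21
Total burnt (originally-T cells now '.'): 14

Answer: 14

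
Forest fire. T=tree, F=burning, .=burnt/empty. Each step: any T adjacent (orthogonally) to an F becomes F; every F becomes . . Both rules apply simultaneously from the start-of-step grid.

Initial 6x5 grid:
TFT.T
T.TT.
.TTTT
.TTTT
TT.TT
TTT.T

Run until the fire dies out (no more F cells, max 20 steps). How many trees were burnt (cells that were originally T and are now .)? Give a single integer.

Step 1: +2 fires, +1 burnt (F count now 2)
Step 2: +2 fires, +2 burnt (F count now 2)
Step 3: +2 fires, +2 burnt (F count now 2)
Step 4: +3 fires, +2 burnt (F count now 3)
Step 5: +3 fires, +3 burnt (F count now 3)
Step 6: +3 fires, +3 burnt (F count now 3)
Step 7: +3 fires, +3 burnt (F count now 3)
Step 8: +3 fires, +3 burnt (F count now 3)
Step 9: +0 fires, +3 burnt (F count now 0)
Fire out after step 9
Initially T: 22, now '.': 29
Total burnt (originally-T cells now '.'): 21

Answer: 21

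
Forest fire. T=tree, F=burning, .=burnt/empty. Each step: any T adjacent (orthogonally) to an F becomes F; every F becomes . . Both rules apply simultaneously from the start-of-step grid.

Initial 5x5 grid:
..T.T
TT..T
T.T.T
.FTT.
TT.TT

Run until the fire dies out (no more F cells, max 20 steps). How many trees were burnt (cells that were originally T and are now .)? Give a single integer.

Step 1: +2 fires, +1 burnt (F count now 2)
Step 2: +3 fires, +2 burnt (F count now 3)
Step 3: +1 fires, +3 burnt (F count now 1)
Step 4: +1 fires, +1 burnt (F count now 1)
Step 5: +0 fires, +1 burnt (F count now 0)
Fire out after step 5
Initially T: 14, now '.': 18
Total burnt (originally-T cells now '.'): 7

Answer: 7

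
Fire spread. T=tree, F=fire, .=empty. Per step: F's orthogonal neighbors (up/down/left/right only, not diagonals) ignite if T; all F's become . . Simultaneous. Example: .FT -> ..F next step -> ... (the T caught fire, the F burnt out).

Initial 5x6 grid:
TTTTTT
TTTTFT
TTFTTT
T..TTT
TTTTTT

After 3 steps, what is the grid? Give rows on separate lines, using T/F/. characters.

Step 1: 7 trees catch fire, 2 burn out
  TTTTFT
  TTFF.F
  TF.FFT
  T..TTT
  TTTTTT
Step 2: 8 trees catch fire, 7 burn out
  TTFF.F
  TF....
  F....F
  T..FFT
  TTTTTT
Step 3: 6 trees catch fire, 8 burn out
  TF....
  F.....
  ......
  F....F
  TTTFFT

TF....
F.....
......
F....F
TTTFFT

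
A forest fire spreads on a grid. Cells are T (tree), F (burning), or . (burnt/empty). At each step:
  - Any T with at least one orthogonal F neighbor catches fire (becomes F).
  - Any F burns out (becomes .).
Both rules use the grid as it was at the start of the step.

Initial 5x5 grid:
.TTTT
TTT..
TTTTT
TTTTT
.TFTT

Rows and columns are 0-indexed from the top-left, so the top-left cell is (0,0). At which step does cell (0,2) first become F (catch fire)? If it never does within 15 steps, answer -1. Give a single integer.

Step 1: cell (0,2)='T' (+3 fires, +1 burnt)
Step 2: cell (0,2)='T' (+4 fires, +3 burnt)
Step 3: cell (0,2)='T' (+5 fires, +4 burnt)
Step 4: cell (0,2)='F' (+4 fires, +5 burnt)
  -> target ignites at step 4
Step 5: cell (0,2)='.' (+3 fires, +4 burnt)
Step 6: cell (0,2)='.' (+1 fires, +3 burnt)
Step 7: cell (0,2)='.' (+0 fires, +1 burnt)
  fire out at step 7

4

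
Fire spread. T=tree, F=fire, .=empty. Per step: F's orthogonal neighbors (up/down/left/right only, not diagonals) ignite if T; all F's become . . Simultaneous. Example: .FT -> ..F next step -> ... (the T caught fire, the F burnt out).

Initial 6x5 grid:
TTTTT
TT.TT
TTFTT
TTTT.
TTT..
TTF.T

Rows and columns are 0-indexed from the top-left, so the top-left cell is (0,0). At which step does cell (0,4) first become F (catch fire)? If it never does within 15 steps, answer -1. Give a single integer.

Step 1: cell (0,4)='T' (+5 fires, +2 burnt)
Step 2: cell (0,4)='T' (+8 fires, +5 burnt)
Step 3: cell (0,4)='T' (+6 fires, +8 burnt)
Step 4: cell (0,4)='F' (+3 fires, +6 burnt)
  -> target ignites at step 4
Step 5: cell (0,4)='.' (+0 fires, +3 burnt)
  fire out at step 5

4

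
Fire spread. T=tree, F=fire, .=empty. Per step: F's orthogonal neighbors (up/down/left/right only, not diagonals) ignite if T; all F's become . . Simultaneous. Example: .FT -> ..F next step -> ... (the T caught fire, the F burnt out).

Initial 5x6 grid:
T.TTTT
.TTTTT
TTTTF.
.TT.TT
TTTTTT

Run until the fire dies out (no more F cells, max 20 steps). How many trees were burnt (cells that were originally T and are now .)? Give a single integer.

Step 1: +3 fires, +1 burnt (F count now 3)
Step 2: +6 fires, +3 burnt (F count now 6)
Step 3: +7 fires, +6 burnt (F count now 7)
Step 4: +5 fires, +7 burnt (F count now 5)
Step 5: +1 fires, +5 burnt (F count now 1)
Step 6: +1 fires, +1 burnt (F count now 1)
Step 7: +0 fires, +1 burnt (F count now 0)
Fire out after step 7
Initially T: 24, now '.': 29
Total burnt (originally-T cells now '.'): 23

Answer: 23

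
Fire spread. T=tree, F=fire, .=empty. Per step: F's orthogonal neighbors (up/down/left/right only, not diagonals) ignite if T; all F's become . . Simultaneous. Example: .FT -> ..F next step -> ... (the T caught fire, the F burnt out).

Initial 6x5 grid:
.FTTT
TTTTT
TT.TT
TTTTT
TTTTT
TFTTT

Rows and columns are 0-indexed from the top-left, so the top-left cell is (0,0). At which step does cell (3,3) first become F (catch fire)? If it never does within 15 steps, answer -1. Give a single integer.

Step 1: cell (3,3)='T' (+5 fires, +2 burnt)
Step 2: cell (3,3)='T' (+8 fires, +5 burnt)
Step 3: cell (3,3)='T' (+7 fires, +8 burnt)
Step 4: cell (3,3)='F' (+4 fires, +7 burnt)
  -> target ignites at step 4
Step 5: cell (3,3)='.' (+2 fires, +4 burnt)
Step 6: cell (3,3)='.' (+0 fires, +2 burnt)
  fire out at step 6

4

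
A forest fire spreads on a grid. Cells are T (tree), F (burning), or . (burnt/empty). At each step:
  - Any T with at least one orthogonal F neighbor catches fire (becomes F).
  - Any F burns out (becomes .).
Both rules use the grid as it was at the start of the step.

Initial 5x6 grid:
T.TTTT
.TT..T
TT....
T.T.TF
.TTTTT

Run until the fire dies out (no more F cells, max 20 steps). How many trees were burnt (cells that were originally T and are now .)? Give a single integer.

Step 1: +2 fires, +1 burnt (F count now 2)
Step 2: +1 fires, +2 burnt (F count now 1)
Step 3: +1 fires, +1 burnt (F count now 1)
Step 4: +1 fires, +1 burnt (F count now 1)
Step 5: +2 fires, +1 burnt (F count now 2)
Step 6: +0 fires, +2 burnt (F count now 0)
Fire out after step 6
Initially T: 18, now '.': 19
Total burnt (originally-T cells now '.'): 7

Answer: 7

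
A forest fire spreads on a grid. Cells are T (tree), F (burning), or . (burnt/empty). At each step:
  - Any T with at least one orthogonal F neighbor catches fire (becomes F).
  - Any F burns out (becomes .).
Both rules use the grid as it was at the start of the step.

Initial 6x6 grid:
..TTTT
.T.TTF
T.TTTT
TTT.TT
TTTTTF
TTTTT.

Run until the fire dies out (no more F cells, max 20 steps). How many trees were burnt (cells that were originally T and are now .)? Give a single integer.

Step 1: +5 fires, +2 burnt (F count now 5)
Step 2: +6 fires, +5 burnt (F count now 6)
Step 3: +4 fires, +6 burnt (F count now 4)
Step 4: +5 fires, +4 burnt (F count now 5)
Step 5: +3 fires, +5 burnt (F count now 3)
Step 6: +2 fires, +3 burnt (F count now 2)
Step 7: +1 fires, +2 burnt (F count now 1)
Step 8: +0 fires, +1 burnt (F count now 0)
Fire out after step 8
Initially T: 27, now '.': 35
Total burnt (originally-T cells now '.'): 26

Answer: 26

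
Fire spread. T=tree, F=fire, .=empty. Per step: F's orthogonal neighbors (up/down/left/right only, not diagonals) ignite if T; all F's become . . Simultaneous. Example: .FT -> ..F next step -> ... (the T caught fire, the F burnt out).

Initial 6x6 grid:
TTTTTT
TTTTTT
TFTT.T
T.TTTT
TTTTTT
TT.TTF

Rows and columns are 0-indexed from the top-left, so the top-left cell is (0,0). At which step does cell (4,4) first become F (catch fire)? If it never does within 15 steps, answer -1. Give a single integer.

Step 1: cell (4,4)='T' (+5 fires, +2 burnt)
Step 2: cell (4,4)='F' (+9 fires, +5 burnt)
  -> target ignites at step 2
Step 3: cell (4,4)='.' (+9 fires, +9 burnt)
Step 4: cell (4,4)='.' (+5 fires, +9 burnt)
Step 5: cell (4,4)='.' (+3 fires, +5 burnt)
Step 6: cell (4,4)='.' (+0 fires, +3 burnt)
  fire out at step 6

2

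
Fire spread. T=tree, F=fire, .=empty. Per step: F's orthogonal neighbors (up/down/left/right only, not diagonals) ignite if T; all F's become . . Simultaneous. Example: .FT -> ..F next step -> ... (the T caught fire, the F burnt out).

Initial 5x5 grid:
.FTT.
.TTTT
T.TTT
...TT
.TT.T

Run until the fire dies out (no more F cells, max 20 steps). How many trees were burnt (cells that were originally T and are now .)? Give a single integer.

Answer: 12

Derivation:
Step 1: +2 fires, +1 burnt (F count now 2)
Step 2: +2 fires, +2 burnt (F count now 2)
Step 3: +2 fires, +2 burnt (F count now 2)
Step 4: +2 fires, +2 burnt (F count now 2)
Step 5: +2 fires, +2 burnt (F count now 2)
Step 6: +1 fires, +2 burnt (F count now 1)
Step 7: +1 fires, +1 burnt (F count now 1)
Step 8: +0 fires, +1 burnt (F count now 0)
Fire out after step 8
Initially T: 15, now '.': 22
Total burnt (originally-T cells now '.'): 12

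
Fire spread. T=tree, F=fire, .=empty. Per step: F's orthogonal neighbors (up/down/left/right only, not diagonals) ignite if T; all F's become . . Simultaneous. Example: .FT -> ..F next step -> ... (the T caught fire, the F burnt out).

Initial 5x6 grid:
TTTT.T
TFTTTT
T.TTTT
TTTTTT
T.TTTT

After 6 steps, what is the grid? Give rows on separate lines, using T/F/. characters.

Step 1: 3 trees catch fire, 1 burn out
  TFTT.T
  F.FTTT
  T.TTTT
  TTTTTT
  T.TTTT
Step 2: 5 trees catch fire, 3 burn out
  F.FT.T
  ...FTT
  F.FTTT
  TTTTTT
  T.TTTT
Step 3: 5 trees catch fire, 5 burn out
  ...F.T
  ....FT
  ...FTT
  FTFTTT
  T.TTTT
Step 4: 6 trees catch fire, 5 burn out
  .....T
  .....F
  ....FT
  .F.FTT
  F.FTTT
Step 5: 4 trees catch fire, 6 burn out
  .....F
  ......
  .....F
  ....FT
  ...FTT
Step 6: 2 trees catch fire, 4 burn out
  ......
  ......
  ......
  .....F
  ....FT

......
......
......
.....F
....FT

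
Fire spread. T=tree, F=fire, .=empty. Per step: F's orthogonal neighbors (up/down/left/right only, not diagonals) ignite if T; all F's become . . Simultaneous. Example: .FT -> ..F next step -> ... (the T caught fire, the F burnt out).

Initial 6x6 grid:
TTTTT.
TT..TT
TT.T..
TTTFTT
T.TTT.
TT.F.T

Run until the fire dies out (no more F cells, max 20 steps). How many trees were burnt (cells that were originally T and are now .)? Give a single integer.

Answer: 23

Derivation:
Step 1: +4 fires, +2 burnt (F count now 4)
Step 2: +4 fires, +4 burnt (F count now 4)
Step 3: +2 fires, +4 burnt (F count now 2)
Step 4: +3 fires, +2 burnt (F count now 3)
Step 5: +3 fires, +3 burnt (F count now 3)
Step 6: +3 fires, +3 burnt (F count now 3)
Step 7: +1 fires, +3 burnt (F count now 1)
Step 8: +1 fires, +1 burnt (F count now 1)
Step 9: +1 fires, +1 burnt (F count now 1)
Step 10: +1 fires, +1 burnt (F count now 1)
Step 11: +0 fires, +1 burnt (F count now 0)
Fire out after step 11
Initially T: 24, now '.': 35
Total burnt (originally-T cells now '.'): 23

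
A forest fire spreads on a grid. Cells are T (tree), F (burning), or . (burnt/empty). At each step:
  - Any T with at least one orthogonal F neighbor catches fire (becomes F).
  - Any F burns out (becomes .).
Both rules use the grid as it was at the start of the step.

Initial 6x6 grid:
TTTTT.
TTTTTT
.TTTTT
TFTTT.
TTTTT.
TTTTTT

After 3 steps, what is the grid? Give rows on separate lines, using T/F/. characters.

Step 1: 4 trees catch fire, 1 burn out
  TTTTT.
  TTTTTT
  .FTTTT
  F.FTT.
  TFTTT.
  TTTTTT
Step 2: 6 trees catch fire, 4 burn out
  TTTTT.
  TFTTTT
  ..FTTT
  ...FT.
  F.FTT.
  TFTTTT
Step 3: 8 trees catch fire, 6 burn out
  TFTTT.
  F.FTTT
  ...FTT
  ....F.
  ...FT.
  F.FTTT

TFTTT.
F.FTTT
...FTT
....F.
...FT.
F.FTTT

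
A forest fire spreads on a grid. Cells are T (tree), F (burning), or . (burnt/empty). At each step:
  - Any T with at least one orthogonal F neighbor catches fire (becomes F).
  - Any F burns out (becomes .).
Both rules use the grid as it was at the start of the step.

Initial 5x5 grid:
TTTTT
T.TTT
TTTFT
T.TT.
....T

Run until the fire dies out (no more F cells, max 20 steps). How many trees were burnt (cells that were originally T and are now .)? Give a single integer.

Answer: 16

Derivation:
Step 1: +4 fires, +1 burnt (F count now 4)
Step 2: +5 fires, +4 burnt (F count now 5)
Step 3: +3 fires, +5 burnt (F count now 3)
Step 4: +3 fires, +3 burnt (F count now 3)
Step 5: +1 fires, +3 burnt (F count now 1)
Step 6: +0 fires, +1 burnt (F count now 0)
Fire out after step 6
Initially T: 17, now '.': 24
Total burnt (originally-T cells now '.'): 16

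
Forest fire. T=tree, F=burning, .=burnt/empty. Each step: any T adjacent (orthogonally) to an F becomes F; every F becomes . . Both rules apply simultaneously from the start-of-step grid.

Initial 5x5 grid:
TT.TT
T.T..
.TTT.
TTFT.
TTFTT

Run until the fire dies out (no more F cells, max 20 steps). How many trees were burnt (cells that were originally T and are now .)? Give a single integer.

Answer: 11

Derivation:
Step 1: +5 fires, +2 burnt (F count now 5)
Step 2: +6 fires, +5 burnt (F count now 6)
Step 3: +0 fires, +6 burnt (F count now 0)
Fire out after step 3
Initially T: 16, now '.': 20
Total burnt (originally-T cells now '.'): 11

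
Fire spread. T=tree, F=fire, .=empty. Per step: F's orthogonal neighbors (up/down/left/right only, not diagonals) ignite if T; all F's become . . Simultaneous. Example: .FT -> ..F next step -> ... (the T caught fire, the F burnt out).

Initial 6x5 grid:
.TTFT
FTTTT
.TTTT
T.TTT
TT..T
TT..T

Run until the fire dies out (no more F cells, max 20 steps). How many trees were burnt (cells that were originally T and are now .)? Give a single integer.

Step 1: +4 fires, +2 burnt (F count now 4)
Step 2: +5 fires, +4 burnt (F count now 5)
Step 3: +3 fires, +5 burnt (F count now 3)
Step 4: +2 fires, +3 burnt (F count now 2)
Step 5: +1 fires, +2 burnt (F count now 1)
Step 6: +1 fires, +1 burnt (F count now 1)
Step 7: +0 fires, +1 burnt (F count now 0)
Fire out after step 7
Initially T: 21, now '.': 25
Total burnt (originally-T cells now '.'): 16

Answer: 16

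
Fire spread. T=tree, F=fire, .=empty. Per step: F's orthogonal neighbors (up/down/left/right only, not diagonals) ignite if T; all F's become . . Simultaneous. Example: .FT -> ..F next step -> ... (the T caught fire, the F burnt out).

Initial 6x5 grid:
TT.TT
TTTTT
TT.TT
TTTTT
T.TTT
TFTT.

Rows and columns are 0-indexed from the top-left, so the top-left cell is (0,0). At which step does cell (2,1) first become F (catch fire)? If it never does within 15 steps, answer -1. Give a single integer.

Step 1: cell (2,1)='T' (+2 fires, +1 burnt)
Step 2: cell (2,1)='T' (+3 fires, +2 burnt)
Step 3: cell (2,1)='T' (+3 fires, +3 burnt)
Step 4: cell (2,1)='T' (+4 fires, +3 burnt)
Step 5: cell (2,1)='F' (+4 fires, +4 burnt)
  -> target ignites at step 5
Step 6: cell (2,1)='.' (+4 fires, +4 burnt)
Step 7: cell (2,1)='.' (+4 fires, +4 burnt)
Step 8: cell (2,1)='.' (+1 fires, +4 burnt)
Step 9: cell (2,1)='.' (+0 fires, +1 burnt)
  fire out at step 9

5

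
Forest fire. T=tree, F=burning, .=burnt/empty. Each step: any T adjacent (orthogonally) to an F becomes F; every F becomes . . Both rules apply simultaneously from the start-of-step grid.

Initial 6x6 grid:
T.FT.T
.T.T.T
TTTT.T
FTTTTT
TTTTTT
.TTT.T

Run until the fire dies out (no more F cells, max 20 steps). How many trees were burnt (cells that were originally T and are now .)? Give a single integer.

Step 1: +4 fires, +2 burnt (F count now 4)
Step 2: +4 fires, +4 burnt (F count now 4)
Step 3: +6 fires, +4 burnt (F count now 6)
Step 4: +3 fires, +6 burnt (F count now 3)
Step 5: +3 fires, +3 burnt (F count now 3)
Step 6: +2 fires, +3 burnt (F count now 2)
Step 7: +2 fires, +2 burnt (F count now 2)
Step 8: +1 fires, +2 burnt (F count now 1)
Step 9: +0 fires, +1 burnt (F count now 0)
Fire out after step 9
Initially T: 26, now '.': 35
Total burnt (originally-T cells now '.'): 25

Answer: 25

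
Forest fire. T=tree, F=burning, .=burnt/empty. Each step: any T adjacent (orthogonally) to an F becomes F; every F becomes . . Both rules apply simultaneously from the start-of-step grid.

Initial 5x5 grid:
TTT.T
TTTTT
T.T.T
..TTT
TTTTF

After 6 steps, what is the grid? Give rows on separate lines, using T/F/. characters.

Step 1: 2 trees catch fire, 1 burn out
  TTT.T
  TTTTT
  T.T.T
  ..TTF
  TTTF.
Step 2: 3 trees catch fire, 2 burn out
  TTT.T
  TTTTT
  T.T.F
  ..TF.
  TTF..
Step 3: 3 trees catch fire, 3 burn out
  TTT.T
  TTTTF
  T.T..
  ..F..
  TF...
Step 4: 4 trees catch fire, 3 burn out
  TTT.F
  TTTF.
  T.F..
  .....
  F....
Step 5: 1 trees catch fire, 4 burn out
  TTT..
  TTF..
  T....
  .....
  .....
Step 6: 2 trees catch fire, 1 burn out
  TTF..
  TF...
  T....
  .....
  .....

TTF..
TF...
T....
.....
.....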